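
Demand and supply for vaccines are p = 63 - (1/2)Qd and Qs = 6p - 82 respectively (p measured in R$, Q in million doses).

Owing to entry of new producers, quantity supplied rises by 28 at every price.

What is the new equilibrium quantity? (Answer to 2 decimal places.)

Original equilibrium: 126 - 2p = 6p - 82 gives 208 = 8p, so p = 26 and Q = 74.
With the change applied: demand Qd = 126 - 2p, supply Qs = 6p - 54.
Equate the new curves: 126 - 2p = 6p - 54, giving 180 = 8p, p = 22.5, Q = 81.

81.00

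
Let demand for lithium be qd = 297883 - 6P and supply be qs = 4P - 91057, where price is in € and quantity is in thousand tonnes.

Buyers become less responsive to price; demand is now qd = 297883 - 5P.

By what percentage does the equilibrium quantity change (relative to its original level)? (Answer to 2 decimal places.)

+26.79

Original equilibrium: 297883 - 6P = 4P - 91057 gives 388940 = 10P, so P = 38894 and q = 64519.
The shock moves the curves to qd = 297883 - 5P and qs = 4P - 91057.
Clearing the new market: 297883 - 5P = 4P - 91057, so P = 388940/9 ≈ 43215.5556 and q = 736247/9 ≈ 81805.2222.
%Δq = (81805.2222 − 64519) / 64519 × 100 = +26.79%.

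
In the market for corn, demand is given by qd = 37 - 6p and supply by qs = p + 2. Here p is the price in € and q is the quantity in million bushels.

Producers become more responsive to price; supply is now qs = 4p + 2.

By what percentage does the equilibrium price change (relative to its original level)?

-30

Before the shock: 37 - 6p = p + 2 ⇒ 35 = 7p ⇒ p = 5, q = 7.
With the change applied: demand qd = 37 - 6p, supply qs = 4p + 2.
Equate the new curves: 37 - 6p = 4p + 2, giving 35 = 10p, p = 3.5, q = 16.
%Δp = (3.5 − 5) / 5 × 100 = -30%.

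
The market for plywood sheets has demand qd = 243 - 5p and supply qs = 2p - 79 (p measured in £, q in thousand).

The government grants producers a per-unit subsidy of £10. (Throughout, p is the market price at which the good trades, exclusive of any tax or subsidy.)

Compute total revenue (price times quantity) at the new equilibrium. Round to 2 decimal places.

1177.18

Initially, 243 - 5p = 2p - 79, so 322 = 7p and p = 46, q = 13.
Since sellers receive the price plus the subsidy, the effective supply curve becomes qs = 2p - 59.
Clearing the new market: 243 - 5p = 2p - 59, so p = 302/7 ≈ 43.1429 and q = 191/7 ≈ 27.2857.
New expenditure = 43.1429 × 27.2857 = 1177.18.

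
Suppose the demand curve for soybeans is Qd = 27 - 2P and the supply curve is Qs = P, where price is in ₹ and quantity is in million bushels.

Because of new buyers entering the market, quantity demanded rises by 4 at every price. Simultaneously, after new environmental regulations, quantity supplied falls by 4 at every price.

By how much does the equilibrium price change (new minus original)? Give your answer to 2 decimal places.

+2.67

Solve the original market: 27 - 2P = P, hence P = 9 and Q = 9.
After the shift, demand is Qd = 31 - 2P and supply is Qs = P - 4.
New equilibrium: 31 - 2P = P - 4 ⇒ 35 = 3P ⇒ P = 35/3 ≈ 11.6667, Q = 23/3 ≈ 7.6667.
ΔP = 11.6667 − 9 = +2.67.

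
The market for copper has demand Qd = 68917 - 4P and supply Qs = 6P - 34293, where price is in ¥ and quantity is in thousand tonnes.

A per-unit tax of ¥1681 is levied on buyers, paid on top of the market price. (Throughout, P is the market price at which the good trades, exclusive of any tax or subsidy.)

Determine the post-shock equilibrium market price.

9648.6

Initially, 68917 - 4P = 6P - 34293, so 103210 = 10P and P = 10321, Q = 27633.
Since buyers pay the price plus the tax, the effective demand curve becomes Qd = 62193 - 4P.
Clearing the new market: 62193 - 4P = 6P - 34293, so P = 9648.6 and Q = 23598.6.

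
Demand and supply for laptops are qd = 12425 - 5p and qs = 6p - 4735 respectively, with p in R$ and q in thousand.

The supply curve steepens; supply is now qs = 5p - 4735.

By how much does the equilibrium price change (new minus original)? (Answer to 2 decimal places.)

Initially, 12425 - 5p = 6p - 4735, so 17160 = 11p and p = 1560, q = 4625.
The shock moves the curves to qd = 12425 - 5p and qs = 5p - 4735.
Setting them equal: 12425 - 5p = 5p - 4735 → 17160 = 10p, so p = 1716 and q = 3845.
Δp = 1716 − 1560 = +156.00.

+156.00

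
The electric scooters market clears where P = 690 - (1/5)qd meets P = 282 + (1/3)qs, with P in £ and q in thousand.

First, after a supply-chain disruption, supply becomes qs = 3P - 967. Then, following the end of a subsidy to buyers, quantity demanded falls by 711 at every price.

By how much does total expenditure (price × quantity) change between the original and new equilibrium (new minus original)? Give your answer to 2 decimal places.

-214966.06

Solve the original market: 3450 - 5P = 3P - 846, hence P = 537 and q = 765.
After the shift, demand is qd = 2739 - 5P and supply is qs = 3P - 967.
Clearing the new market: 2739 - 5P = 3P - 967, so P = 463.25 and q = 422.75.
Expenditure moves from 537×765 = 410805 to 463.25×422.75 = 195838.9375; change = -214966.06.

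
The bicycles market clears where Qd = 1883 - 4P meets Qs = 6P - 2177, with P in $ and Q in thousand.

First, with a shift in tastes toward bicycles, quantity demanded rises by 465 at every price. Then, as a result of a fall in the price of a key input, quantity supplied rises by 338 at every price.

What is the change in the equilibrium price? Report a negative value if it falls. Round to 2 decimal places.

+12.70

Solve the original market: 1883 - 4P = 6P - 2177, hence P = 406 and Q = 259.
The new curves are Qd = 2348 - 4P (demand) and Qs = 6P - 1839 (supply).
New equilibrium: 2348 - 4P = 6P - 1839 ⇒ 4187 = 10P ⇒ P = 418.7, Q = 673.2.
ΔP = 418.7 − 406 = +12.70.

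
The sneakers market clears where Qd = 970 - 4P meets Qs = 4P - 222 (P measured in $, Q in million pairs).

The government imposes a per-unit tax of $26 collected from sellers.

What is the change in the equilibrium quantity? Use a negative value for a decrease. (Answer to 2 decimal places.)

Original equilibrium: 970 - 4P = 4P - 222 gives 1192 = 8P, so P = 149 and Q = 374.
Since sellers keep the price net of the tax, the effective supply curve becomes Qs = 4P - 326.
Equate the new curves: 970 - 4P = 4P - 326, giving 1296 = 8P, P = 162, Q = 322.
ΔQ = 322 − 374 = -52.00.

-52.00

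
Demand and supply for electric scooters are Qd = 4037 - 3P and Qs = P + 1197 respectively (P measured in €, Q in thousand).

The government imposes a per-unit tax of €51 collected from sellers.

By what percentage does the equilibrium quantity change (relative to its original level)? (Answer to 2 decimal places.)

Solve the original market: 4037 - 3P = P + 1197, hence P = 710 and Q = 1907.
Since sellers keep the price net of the tax, the effective supply curve becomes Qs = P + 1146.
Clearing the new market: 4037 - 3P = P + 1146, so P = 722.75 and Q = 1868.75.
%ΔQ = (1868.75 − 1907) / 1907 × 100 = -2.01%.

-2.01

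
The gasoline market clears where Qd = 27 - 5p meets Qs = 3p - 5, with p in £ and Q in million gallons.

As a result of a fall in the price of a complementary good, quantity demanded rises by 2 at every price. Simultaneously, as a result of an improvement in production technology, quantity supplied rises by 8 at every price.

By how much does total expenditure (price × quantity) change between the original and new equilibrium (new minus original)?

+13.4375

Solve the original market: 27 - 5p = 3p - 5, hence p = 4 and Q = 7.
With the change applied: demand Qd = 29 - 5p, supply Qs = 3p + 3.
Equate the new curves: 29 - 5p = 3p + 3, giving 26 = 8p, p = 3.25, Q = 12.75.
Expenditure moves from 4×7 = 28 to 3.25×12.75 = 41.4375; change = +13.4375.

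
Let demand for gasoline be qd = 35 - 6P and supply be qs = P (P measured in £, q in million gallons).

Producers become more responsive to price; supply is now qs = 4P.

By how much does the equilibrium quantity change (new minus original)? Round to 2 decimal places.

Solve the original market: 35 - 6P = P, hence P = 5 and q = 5.
The shock moves the curves to qd = 35 - 6P and qs = 4P.
Setting them equal: 35 - 6P = 4P → 35 = 10P, so P = 3.5 and q = 14.
Δq = 14 − 5 = +9.00.

+9.00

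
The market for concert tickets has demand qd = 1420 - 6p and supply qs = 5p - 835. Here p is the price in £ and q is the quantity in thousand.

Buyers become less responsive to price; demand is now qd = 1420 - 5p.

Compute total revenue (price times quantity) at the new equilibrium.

Original equilibrium: 1420 - 6p = 5p - 835 gives 2255 = 11p, so p = 205 and q = 190.
The shock moves the curves to qd = 1420 - 5p and qs = 5p - 835.
Setting them equal: 1420 - 5p = 5p - 835 → 2255 = 10p, so p = 225.5 and q = 292.5.
New expenditure = 225.5 × 292.5 = 65958.75.

65958.75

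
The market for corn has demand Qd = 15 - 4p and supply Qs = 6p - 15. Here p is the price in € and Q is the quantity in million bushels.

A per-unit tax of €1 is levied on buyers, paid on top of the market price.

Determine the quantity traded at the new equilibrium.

0.6

Original equilibrium: 15 - 4p = 6p - 15 gives 30 = 10p, so p = 3 and Q = 3.
Since buyers pay the price plus the tax, the effective demand curve becomes Qd = 11 - 4p.
New equilibrium: 11 - 4p = 6p - 15 ⇒ 26 = 10p ⇒ p = 2.6, Q = 0.6.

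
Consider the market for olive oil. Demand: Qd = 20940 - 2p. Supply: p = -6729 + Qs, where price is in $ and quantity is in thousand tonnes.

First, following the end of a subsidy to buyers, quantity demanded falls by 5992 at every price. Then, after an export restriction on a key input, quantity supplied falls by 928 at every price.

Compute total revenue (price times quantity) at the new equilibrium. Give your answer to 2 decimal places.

26983650.00

Before the shock: 20940 - 2p = p + 6729 ⇒ 14211 = 3p ⇒ p = 4737, Q = 11466.
The new curves are Qd = 14948 - 2p (demand) and Qs = p + 5801 (supply).
Equate the new curves: 14948 - 2p = p + 5801, giving 9147 = 3p, p = 3049, Q = 8850.
New expenditure = 3049 × 8850 = 26983650.00.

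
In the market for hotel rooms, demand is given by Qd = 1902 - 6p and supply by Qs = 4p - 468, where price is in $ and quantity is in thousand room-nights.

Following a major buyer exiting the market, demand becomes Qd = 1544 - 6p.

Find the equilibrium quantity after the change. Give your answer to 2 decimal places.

336.80

Original equilibrium: 1902 - 6p = 4p - 468 gives 2370 = 10p, so p = 237 and Q = 480.
With the change applied: demand Qd = 1544 - 6p, supply Qs = 4p - 468.
Clearing the new market: 1544 - 6p = 4p - 468, so p = 201.2 and Q = 336.8.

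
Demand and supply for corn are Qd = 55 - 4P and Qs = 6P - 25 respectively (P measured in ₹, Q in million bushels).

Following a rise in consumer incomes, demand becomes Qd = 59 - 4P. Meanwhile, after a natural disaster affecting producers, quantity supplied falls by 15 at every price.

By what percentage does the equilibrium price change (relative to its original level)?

Initially, 55 - 4P = 6P - 25, so 80 = 10P and P = 8, Q = 23.
The shock moves the curves to Qd = 59 - 4P and Qs = 6P - 40.
Clearing the new market: 59 - 4P = 6P - 40, so P = 9.9 and Q = 19.4.
%ΔP = (9.9 − 8) / 8 × 100 = +23.75%.

+23.75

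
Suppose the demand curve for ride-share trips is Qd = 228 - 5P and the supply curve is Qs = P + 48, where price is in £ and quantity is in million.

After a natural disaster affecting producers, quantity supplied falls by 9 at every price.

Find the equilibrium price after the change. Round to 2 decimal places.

Original equilibrium: 228 - 5P = P + 48 gives 180 = 6P, so P = 30 and Q = 78.
After the shift, demand is Qd = 228 - 5P and supply is Qs = P + 39.
Clearing the new market: 228 - 5P = P + 39, so P = 31.5 and Q = 70.5.

31.50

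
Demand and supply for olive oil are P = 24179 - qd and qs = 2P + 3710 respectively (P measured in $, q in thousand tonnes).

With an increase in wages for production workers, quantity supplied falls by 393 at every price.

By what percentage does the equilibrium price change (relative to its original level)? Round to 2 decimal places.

+1.92

Original equilibrium: 24179 - P = 2P + 3710 gives 20469 = 3P, so P = 6823 and q = 17356.
After the shift, demand is qd = 24179 - P and supply is qs = 2P + 3317.
Equate the new curves: 24179 - P = 2P + 3317, giving 20862 = 3P, P = 6954, q = 17225.
%ΔP = (6954 − 6823) / 6823 × 100 = +1.92%.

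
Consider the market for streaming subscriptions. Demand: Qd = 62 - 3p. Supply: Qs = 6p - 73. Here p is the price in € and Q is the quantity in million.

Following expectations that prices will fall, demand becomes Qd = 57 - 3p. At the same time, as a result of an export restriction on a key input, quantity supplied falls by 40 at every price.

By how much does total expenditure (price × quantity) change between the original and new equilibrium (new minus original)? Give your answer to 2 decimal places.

-248.70

Original equilibrium: 62 - 3p = 6p - 73 gives 135 = 9p, so p = 15 and Q = 17.
The shock moves the curves to Qd = 57 - 3p and Qs = 6p - 113.
New equilibrium: 57 - 3p = 6p - 113 ⇒ 170 = 9p ⇒ p = 170/9 ≈ 18.8889, Q = 1/3 ≈ 0.3333.
Expenditure moves from 15×17 = 255 to 18.8889×0.3333 = 6.2963; change = -248.70.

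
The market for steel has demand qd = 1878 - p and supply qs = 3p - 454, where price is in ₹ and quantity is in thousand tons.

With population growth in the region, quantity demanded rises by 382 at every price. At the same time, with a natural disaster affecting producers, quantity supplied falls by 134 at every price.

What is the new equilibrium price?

Before the shock: 1878 - p = 3p - 454 ⇒ 2332 = 4p ⇒ p = 583, q = 1295.
With the change applied: demand qd = 2260 - p, supply qs = 3p - 588.
Equate the new curves: 2260 - p = 3p - 588, giving 2848 = 4p, p = 712, q = 1548.

712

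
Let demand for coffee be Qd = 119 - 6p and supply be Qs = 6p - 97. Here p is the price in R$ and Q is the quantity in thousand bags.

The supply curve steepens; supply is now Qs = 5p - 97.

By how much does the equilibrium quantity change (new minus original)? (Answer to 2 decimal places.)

-9.82

Before the shock: 119 - 6p = 6p - 97 ⇒ 216 = 12p ⇒ p = 18, Q = 11.
The new curves are Qd = 119 - 6p (demand) and Qs = 5p - 97 (supply).
New equilibrium: 119 - 6p = 5p - 97 ⇒ 216 = 11p ⇒ p = 216/11 ≈ 19.6364, Q = 13/11 ≈ 1.1818.
ΔQ = 1.1818 − 11 = -9.82.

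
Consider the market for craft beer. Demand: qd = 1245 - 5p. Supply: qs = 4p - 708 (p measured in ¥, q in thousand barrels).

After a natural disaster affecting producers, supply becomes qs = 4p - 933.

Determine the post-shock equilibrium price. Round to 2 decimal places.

Original equilibrium: 1245 - 5p = 4p - 708 gives 1953 = 9p, so p = 217 and q = 160.
The new curves are qd = 1245 - 5p (demand) and qs = 4p - 933 (supply).
Equate the new curves: 1245 - 5p = 4p - 933, giving 2178 = 9p, p = 242, q = 35.

242.00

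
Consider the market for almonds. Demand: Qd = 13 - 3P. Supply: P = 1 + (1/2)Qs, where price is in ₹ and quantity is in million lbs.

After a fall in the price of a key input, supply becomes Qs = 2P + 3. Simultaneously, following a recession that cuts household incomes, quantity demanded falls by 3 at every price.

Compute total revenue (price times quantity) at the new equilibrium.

8.12

Initially, 13 - 3P = 2P - 2, so 15 = 5P and P = 3, Q = 4.
The shock moves the curves to Qd = 10 - 3P and Qs = 2P + 3.
Equate the new curves: 10 - 3P = 2P + 3, giving 7 = 5P, P = 1.4, Q = 5.8.
New expenditure = 1.4 × 5.8 = 8.12.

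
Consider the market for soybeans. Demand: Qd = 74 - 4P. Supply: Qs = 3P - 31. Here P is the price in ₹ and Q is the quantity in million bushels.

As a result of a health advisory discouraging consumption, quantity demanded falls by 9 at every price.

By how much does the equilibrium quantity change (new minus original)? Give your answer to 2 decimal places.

Solve the original market: 74 - 4P = 3P - 31, hence P = 15 and Q = 14.
After the shift, demand is Qd = 65 - 4P and supply is Qs = 3P - 31.
Setting them equal: 65 - 4P = 3P - 31 → 96 = 7P, so P = 96/7 ≈ 13.7143 and Q = 71/7 ≈ 10.1429.
ΔQ = 10.1429 − 14 = -3.86.

-3.86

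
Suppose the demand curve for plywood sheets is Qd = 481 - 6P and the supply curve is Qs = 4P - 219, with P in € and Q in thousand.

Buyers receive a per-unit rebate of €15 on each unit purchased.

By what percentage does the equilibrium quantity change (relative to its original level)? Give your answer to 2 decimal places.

Initially, 481 - 6P = 4P - 219, so 700 = 10P and P = 70, Q = 61.
Since buyers' out-of-pocket price is the market price minus the rebate, the effective demand curve becomes Qd = 571 - 6P.
Setting them equal: 571 - 6P = 4P - 219 → 790 = 10P, so P = 79 and Q = 97.
%ΔQ = (97 − 61) / 61 × 100 = +59.02%.

+59.02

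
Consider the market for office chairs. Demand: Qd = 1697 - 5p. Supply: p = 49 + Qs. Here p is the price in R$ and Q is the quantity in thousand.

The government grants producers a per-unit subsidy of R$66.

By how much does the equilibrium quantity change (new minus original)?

+55

Initially, 1697 - 5p = p - 49, so 1746 = 6p and p = 291, Q = 242.
Since sellers receive the price plus the subsidy, the effective supply curve becomes Qs = p + 17.
New equilibrium: 1697 - 5p = p + 17 ⇒ 1680 = 6p ⇒ p = 280, Q = 297.
ΔQ = 297 − 242 = +55.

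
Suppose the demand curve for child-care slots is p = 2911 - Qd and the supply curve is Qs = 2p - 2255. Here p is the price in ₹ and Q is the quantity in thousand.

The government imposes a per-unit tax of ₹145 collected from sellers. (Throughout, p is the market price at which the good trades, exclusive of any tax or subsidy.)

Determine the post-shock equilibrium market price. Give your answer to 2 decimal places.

Solve the original market: 2911 - p = 2p - 2255, hence p = 1722 and Q = 1189.
Since sellers keep the price net of the tax, the effective supply curve becomes Qs = 2p - 2545.
Equate the new curves: 2911 - p = 2p - 2545, giving 5456 = 3p, p = 5456/3 ≈ 1818.6667, Q = 3277/3 ≈ 1092.3333.

1818.67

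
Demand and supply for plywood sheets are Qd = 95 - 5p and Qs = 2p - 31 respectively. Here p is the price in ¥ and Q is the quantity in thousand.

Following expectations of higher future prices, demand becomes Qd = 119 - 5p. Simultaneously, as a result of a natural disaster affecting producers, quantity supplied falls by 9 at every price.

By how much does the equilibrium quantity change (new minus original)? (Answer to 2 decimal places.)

+0.43

Before the shock: 95 - 5p = 2p - 31 ⇒ 126 = 7p ⇒ p = 18, Q = 5.
The shock moves the curves to Qd = 119 - 5p and Qs = 2p - 40.
New equilibrium: 119 - 5p = 2p - 40 ⇒ 159 = 7p ⇒ p = 159/7 ≈ 22.7143, Q = 38/7 ≈ 5.4286.
ΔQ = 5.4286 − 5 = +0.43.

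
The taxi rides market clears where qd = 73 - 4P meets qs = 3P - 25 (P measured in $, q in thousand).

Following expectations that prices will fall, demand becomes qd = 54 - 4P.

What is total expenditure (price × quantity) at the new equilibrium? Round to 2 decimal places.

99.96

Solve the original market: 73 - 4P = 3P - 25, hence P = 14 and q = 17.
The new curves are qd = 54 - 4P (demand) and qs = 3P - 25 (supply).
Equate the new curves: 54 - 4P = 3P - 25, giving 79 = 7P, P = 79/7 ≈ 11.2857, q = 62/7 ≈ 8.8571.
New expenditure = 11.2857 × 8.8571 = 99.96.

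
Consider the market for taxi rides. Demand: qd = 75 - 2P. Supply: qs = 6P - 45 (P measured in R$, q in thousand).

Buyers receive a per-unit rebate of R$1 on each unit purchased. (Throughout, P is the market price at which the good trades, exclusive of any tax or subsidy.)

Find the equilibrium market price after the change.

Original equilibrium: 75 - 2P = 6P - 45 gives 120 = 8P, so P = 15 and q = 45.
Since buyers' out-of-pocket price is the market price minus the rebate, the effective demand curve becomes qd = 77 - 2P.
New equilibrium: 77 - 2P = 6P - 45 ⇒ 122 = 8P ⇒ P = 15.25, q = 46.5.

15.25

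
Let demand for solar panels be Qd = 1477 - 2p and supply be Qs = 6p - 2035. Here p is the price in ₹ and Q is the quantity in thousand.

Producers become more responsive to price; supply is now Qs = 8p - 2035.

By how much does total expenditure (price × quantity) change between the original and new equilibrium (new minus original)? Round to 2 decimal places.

Initially, 1477 - 2p = 6p - 2035, so 3512 = 8p and p = 439, Q = 599.
The new curves are Qd = 1477 - 2p (demand) and Qs = 8p - 2035 (supply).
Equate the new curves: 1477 - 2p = 8p - 2035, giving 3512 = 10p, p = 351.2, Q = 774.6.
Expenditure moves from 439×599 = 262961 to 351.2×774.6 = 272039.52; change = +9078.52.

+9078.52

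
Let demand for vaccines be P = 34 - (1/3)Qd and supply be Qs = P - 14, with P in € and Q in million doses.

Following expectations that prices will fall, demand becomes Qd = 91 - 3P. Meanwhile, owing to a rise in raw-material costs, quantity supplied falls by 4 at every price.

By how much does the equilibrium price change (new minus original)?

Before the shock: 102 - 3P = P - 14 ⇒ 116 = 4P ⇒ P = 29, Q = 15.
The shock moves the curves to Qd = 91 - 3P and Qs = P - 18.
Equate the new curves: 91 - 3P = P - 18, giving 109 = 4P, P = 27.25, Q = 9.25.
ΔP = 27.25 − 29 = -1.75.

-1.75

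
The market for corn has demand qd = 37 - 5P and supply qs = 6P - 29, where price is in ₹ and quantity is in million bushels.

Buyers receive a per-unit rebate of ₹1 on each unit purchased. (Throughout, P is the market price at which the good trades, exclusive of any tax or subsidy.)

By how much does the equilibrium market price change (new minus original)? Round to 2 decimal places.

+0.45

Before the shock: 37 - 5P = 6P - 29 ⇒ 66 = 11P ⇒ P = 6, q = 7.
Since buyers' out-of-pocket price is the market price minus the rebate, the effective demand curve becomes qd = 42 - 5P.
Setting them equal: 42 - 5P = 6P - 29 → 71 = 11P, so P = 71/11 ≈ 6.4545 and q = 107/11 ≈ 9.7273.
ΔP = 6.4545 − 6 = +0.45.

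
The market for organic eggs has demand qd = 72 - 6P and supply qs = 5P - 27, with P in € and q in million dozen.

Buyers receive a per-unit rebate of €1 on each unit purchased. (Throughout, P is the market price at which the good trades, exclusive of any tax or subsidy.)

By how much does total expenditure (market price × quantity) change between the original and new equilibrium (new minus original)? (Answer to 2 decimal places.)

Before the shock: 72 - 6P = 5P - 27 ⇒ 99 = 11P ⇒ P = 9, q = 18.
Since buyers' out-of-pocket price is the market price minus the rebate, the effective demand curve becomes qd = 78 - 6P.
New equilibrium: 78 - 6P = 5P - 27 ⇒ 105 = 11P ⇒ P = 105/11 ≈ 9.5455, q = 228/11 ≈ 20.7273.
Expenditure moves from 9×18 = 162 to 9.5455×20.7273 = 197.8512; change = +35.85.

+35.85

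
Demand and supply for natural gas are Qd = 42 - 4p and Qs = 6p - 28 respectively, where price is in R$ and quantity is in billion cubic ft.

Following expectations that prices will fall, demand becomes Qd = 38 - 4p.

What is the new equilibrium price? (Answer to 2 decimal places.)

Initially, 42 - 4p = 6p - 28, so 70 = 10p and p = 7, Q = 14.
The new curves are Qd = 38 - 4p (demand) and Qs = 6p - 28 (supply).
Equate the new curves: 38 - 4p = 6p - 28, giving 66 = 10p, p = 6.6, Q = 11.6.

6.60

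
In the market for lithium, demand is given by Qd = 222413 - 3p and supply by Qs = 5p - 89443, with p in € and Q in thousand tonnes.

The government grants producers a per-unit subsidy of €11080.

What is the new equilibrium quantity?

126242

Original equilibrium: 222413 - 3p = 5p - 89443 gives 311856 = 8p, so p = 38982 and Q = 105467.
Since sellers receive the price plus the subsidy, the effective supply curve becomes Qs = 5p - 34043.
Setting them equal: 222413 - 3p = 5p - 34043 → 256456 = 8p, so p = 32057 and Q = 126242.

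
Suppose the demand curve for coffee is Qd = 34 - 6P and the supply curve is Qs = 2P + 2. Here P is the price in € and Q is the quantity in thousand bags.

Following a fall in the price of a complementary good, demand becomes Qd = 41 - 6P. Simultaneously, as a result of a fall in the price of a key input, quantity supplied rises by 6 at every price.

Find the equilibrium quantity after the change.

16.25

Initially, 34 - 6P = 2P + 2, so 32 = 8P and P = 4, Q = 10.
With the change applied: demand Qd = 41 - 6P, supply Qs = 2P + 8.
Clearing the new market: 41 - 6P = 2P + 8, so P = 4.125 and Q = 16.25.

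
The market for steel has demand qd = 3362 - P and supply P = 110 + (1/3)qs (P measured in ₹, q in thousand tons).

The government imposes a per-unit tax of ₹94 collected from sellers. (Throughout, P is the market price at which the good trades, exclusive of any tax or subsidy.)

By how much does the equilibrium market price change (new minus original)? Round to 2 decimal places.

+70.50

Original equilibrium: 3362 - P = 3P - 330 gives 3692 = 4P, so P = 923 and q = 2439.
Since sellers keep the price net of the tax, the effective supply curve becomes qs = 3P - 612.
Clearing the new market: 3362 - P = 3P - 612, so P = 993.5 and q = 2368.5.
ΔP = 993.5 − 923 = +70.50.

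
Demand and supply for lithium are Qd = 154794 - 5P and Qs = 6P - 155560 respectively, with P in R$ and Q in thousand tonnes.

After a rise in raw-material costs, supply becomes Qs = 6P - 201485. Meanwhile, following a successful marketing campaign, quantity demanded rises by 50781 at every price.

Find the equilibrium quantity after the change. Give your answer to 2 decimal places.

Before the shock: 154794 - 5P = 6P - 155560 ⇒ 310354 = 11P ⇒ P = 28214, Q = 13724.
After the shift, demand is Qd = 205575 - 5P and supply is Qs = 6P - 201485.
Clearing the new market: 205575 - 5P = 6P - 201485, so P = 407060/11 ≈ 37005.4545 and Q = 226025/11 ≈ 20547.7273.

20547.73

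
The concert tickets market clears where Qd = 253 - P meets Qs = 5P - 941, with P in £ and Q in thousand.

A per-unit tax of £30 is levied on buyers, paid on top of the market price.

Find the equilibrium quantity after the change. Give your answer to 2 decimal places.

29.00

Initially, 253 - P = 5P - 941, so 1194 = 6P and P = 199, Q = 54.
Since buyers pay the price plus the tax, the effective demand curve becomes Qd = 223 - P.
Clearing the new market: 223 - P = 5P - 941, so P = 194 and Q = 29.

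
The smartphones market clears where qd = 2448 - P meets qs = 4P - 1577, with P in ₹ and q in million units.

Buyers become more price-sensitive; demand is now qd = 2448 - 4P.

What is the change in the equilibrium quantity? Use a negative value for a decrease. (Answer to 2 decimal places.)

-1207.50

Initially, 2448 - P = 4P - 1577, so 4025 = 5P and P = 805, q = 1643.
The shock moves the curves to qd = 2448 - 4P and qs = 4P - 1577.
Clearing the new market: 2448 - 4P = 4P - 1577, so P = 503.125 and q = 435.5.
Δq = 435.5 − 1643 = -1207.50.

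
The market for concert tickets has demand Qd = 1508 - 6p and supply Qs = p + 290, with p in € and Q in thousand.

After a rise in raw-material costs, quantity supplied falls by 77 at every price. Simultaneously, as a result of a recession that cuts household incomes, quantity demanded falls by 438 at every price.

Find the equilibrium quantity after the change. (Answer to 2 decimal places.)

335.43

Original equilibrium: 1508 - 6p = p + 290 gives 1218 = 7p, so p = 174 and Q = 464.
The shock moves the curves to Qd = 1070 - 6p and Qs = p + 213.
Clearing the new market: 1070 - 6p = p + 213, so p = 857/7 ≈ 122.4286 and Q = 2348/7 ≈ 335.4286.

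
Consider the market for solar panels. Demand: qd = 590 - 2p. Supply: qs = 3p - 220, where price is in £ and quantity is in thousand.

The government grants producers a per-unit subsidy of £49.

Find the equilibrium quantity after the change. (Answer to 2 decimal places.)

324.80

Solve the original market: 590 - 2p = 3p - 220, hence p = 162 and q = 266.
Since sellers receive the price plus the subsidy, the effective supply curve becomes qs = 3p - 73.
New equilibrium: 590 - 2p = 3p - 73 ⇒ 663 = 5p ⇒ p = 132.6, q = 324.8.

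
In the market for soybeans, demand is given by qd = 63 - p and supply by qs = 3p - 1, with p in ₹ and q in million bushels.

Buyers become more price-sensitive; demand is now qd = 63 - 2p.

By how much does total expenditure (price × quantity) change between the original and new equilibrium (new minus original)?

Original equilibrium: 63 - p = 3p - 1 gives 64 = 4p, so p = 16 and q = 47.
With the change applied: demand qd = 63 - 2p, supply qs = 3p - 1.
Setting them equal: 63 - 2p = 3p - 1 → 64 = 5p, so p = 12.8 and q = 37.4.
Expenditure moves from 16×47 = 752 to 12.8×37.4 = 478.72; change = -273.28.

-273.28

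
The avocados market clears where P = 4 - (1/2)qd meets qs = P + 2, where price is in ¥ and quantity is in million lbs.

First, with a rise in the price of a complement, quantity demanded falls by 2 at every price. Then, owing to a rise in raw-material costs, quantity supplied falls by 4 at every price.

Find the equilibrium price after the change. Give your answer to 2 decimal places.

2.67

Original equilibrium: 8 - 2P = P + 2 gives 6 = 3P, so P = 2 and q = 4.
The new curves are qd = 6 - 2P (demand) and qs = P - 2 (supply).
Equate the new curves: 6 - 2P = P - 2, giving 8 = 3P, P = 8/3 ≈ 2.6667, q = 2/3 ≈ 0.6667.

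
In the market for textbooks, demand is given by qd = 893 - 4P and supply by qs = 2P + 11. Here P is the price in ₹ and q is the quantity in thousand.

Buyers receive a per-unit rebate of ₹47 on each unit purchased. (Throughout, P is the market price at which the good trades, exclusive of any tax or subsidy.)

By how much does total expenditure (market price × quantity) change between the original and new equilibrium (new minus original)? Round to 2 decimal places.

+20732.22

Original equilibrium: 893 - 4P = 2P + 11 gives 882 = 6P, so P = 147 and q = 305.
Since buyers' out-of-pocket price is the market price minus the rebate, the effective demand curve becomes qd = 1081 - 4P.
Setting them equal: 1081 - 4P = 2P + 11 → 1070 = 6P, so P = 535/3 ≈ 178.3333 and q = 1103/3 ≈ 367.6667.
Expenditure moves from 147×305 = 44835 to 178.3333×367.6667 = 65567.2222; change = +20732.22.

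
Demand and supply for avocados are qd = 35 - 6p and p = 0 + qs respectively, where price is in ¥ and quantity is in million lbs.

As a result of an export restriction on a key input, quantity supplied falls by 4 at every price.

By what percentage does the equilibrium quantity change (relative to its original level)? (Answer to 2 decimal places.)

-68.57

Initially, 35 - 6p = p, so 35 = 7p and p = 5, q = 5.
With the change applied: demand qd = 35 - 6p, supply qs = p - 4.
New equilibrium: 35 - 6p = p - 4 ⇒ 39 = 7p ⇒ p = 39/7 ≈ 5.5714, q = 11/7 ≈ 1.5714.
%Δq = (1.5714 − 5) / 5 × 100 = -68.57%.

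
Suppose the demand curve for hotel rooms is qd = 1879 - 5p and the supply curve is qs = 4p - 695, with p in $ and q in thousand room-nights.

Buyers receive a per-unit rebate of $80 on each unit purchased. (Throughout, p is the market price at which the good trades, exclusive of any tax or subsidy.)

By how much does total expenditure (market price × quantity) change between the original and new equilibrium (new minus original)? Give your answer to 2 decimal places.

Original equilibrium: 1879 - 5p = 4p - 695 gives 2574 = 9p, so p = 286 and q = 449.
Since buyers' out-of-pocket price is the market price minus the rebate, the effective demand curve becomes qd = 2279 - 5p.
Equate the new curves: 2279 - 5p = 4p - 695, giving 2974 = 9p, p = 2974/9 ≈ 330.4444, q = 5641/9 ≈ 626.7778.
Expenditure moves from 286×449 = 128414 to 330.4444×626.7778 = 207115.2346; change = +78701.23.

+78701.23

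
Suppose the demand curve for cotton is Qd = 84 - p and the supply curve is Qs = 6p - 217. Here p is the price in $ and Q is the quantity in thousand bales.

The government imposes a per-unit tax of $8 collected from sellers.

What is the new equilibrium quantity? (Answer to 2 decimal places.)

34.14

Solve the original market: 84 - p = 6p - 217, hence p = 43 and Q = 41.
Since sellers keep the price net of the tax, the effective supply curve becomes Qs = 6p - 265.
Equate the new curves: 84 - p = 6p - 265, giving 349 = 7p, p = 349/7 ≈ 49.8571, Q = 239/7 ≈ 34.1429.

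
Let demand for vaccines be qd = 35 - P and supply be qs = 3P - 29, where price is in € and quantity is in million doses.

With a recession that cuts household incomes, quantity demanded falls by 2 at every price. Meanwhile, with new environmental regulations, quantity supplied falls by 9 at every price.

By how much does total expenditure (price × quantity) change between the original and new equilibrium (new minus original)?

Initially, 35 - P = 3P - 29, so 64 = 4P and P = 16, q = 19.
With the change applied: demand qd = 33 - P, supply qs = 3P - 38.
New equilibrium: 33 - P = 3P - 38 ⇒ 71 = 4P ⇒ P = 17.75, q = 15.25.
Expenditure moves from 16×19 = 304 to 17.75×15.25 = 270.6875; change = -33.3125.

-33.3125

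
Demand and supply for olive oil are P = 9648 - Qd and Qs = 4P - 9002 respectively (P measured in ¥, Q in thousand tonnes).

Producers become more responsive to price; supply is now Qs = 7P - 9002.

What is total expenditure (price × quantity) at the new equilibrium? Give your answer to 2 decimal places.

Before the shock: 9648 - P = 4P - 9002 ⇒ 18650 = 5P ⇒ P = 3730, Q = 5918.
The new curves are Qd = 9648 - P (demand) and Qs = 7P - 9002 (supply).
Clearing the new market: 9648 - P = 7P - 9002, so P = 2331.25 and Q = 7316.75.
New expenditure = 2331.25 × 7316.75 = 17057173.44.

17057173.44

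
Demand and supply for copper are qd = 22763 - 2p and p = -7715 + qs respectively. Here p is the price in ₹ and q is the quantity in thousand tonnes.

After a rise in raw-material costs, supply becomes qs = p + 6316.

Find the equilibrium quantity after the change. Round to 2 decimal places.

11798.33

Before the shock: 22763 - 2p = p + 7715 ⇒ 15048 = 3p ⇒ p = 5016, q = 12731.
With the change applied: demand qd = 22763 - 2p, supply qs = p + 6316.
Equate the new curves: 22763 - 2p = p + 6316, giving 16447 = 3p, p = 16447/3 ≈ 5482.3333, q = 35395/3 ≈ 11798.3333.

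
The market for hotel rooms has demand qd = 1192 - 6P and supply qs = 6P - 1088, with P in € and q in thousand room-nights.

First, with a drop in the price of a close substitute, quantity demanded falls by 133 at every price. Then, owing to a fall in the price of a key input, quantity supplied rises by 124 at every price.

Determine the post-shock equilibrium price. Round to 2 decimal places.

Original equilibrium: 1192 - 6P = 6P - 1088 gives 2280 = 12P, so P = 190 and q = 52.
The shock moves the curves to qd = 1059 - 6P and qs = 6P - 964.
Clearing the new market: 1059 - 6P = 6P - 964, so P = 2023/12 ≈ 168.5833 and q = 47.5.

168.58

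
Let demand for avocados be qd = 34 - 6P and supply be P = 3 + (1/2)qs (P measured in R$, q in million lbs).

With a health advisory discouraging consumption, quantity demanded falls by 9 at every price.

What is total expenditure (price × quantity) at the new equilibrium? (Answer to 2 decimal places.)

6.78

Original equilibrium: 34 - 6P = 2P - 6 gives 40 = 8P, so P = 5 and q = 4.
The shock moves the curves to qd = 25 - 6P and qs = 2P - 6.
New equilibrium: 25 - 6P = 2P - 6 ⇒ 31 = 8P ⇒ P = 3.875, q = 1.75.
New expenditure = 3.875 × 1.75 = 6.78.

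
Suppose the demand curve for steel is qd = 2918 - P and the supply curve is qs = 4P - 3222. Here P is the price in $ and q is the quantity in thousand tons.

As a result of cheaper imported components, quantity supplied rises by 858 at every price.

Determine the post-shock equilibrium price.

Initially, 2918 - P = 4P - 3222, so 6140 = 5P and P = 1228, q = 1690.
With the change applied: demand qd = 2918 - P, supply qs = 4P - 2364.
Clearing the new market: 2918 - P = 4P - 2364, so P = 1056.4 and q = 1861.6.

1056.4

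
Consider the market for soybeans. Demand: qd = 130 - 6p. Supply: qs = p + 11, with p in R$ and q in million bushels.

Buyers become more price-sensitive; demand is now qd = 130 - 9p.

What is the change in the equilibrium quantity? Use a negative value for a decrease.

Before the shock: 130 - 6p = p + 11 ⇒ 119 = 7p ⇒ p = 17, q = 28.
The shock moves the curves to qd = 130 - 9p and qs = p + 11.
New equilibrium: 130 - 9p = p + 11 ⇒ 119 = 10p ⇒ p = 11.9, q = 22.9.
Δq = 22.9 − 28 = -5.1.

-5.1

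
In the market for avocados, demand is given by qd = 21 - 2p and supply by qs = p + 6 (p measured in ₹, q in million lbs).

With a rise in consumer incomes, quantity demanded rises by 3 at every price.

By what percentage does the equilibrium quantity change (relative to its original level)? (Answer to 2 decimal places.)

Initially, 21 - 2p = p + 6, so 15 = 3p and p = 5, q = 11.
After the shift, demand is qd = 24 - 2p and supply is qs = p + 6.
Clearing the new market: 24 - 2p = p + 6, so p = 6 and q = 12.
%Δq = (12 − 11) / 11 × 100 = +9.09%.

+9.09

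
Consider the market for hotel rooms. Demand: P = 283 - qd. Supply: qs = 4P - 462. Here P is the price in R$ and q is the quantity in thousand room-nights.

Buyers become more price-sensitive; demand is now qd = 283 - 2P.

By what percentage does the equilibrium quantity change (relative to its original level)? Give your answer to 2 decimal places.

Original equilibrium: 283 - P = 4P - 462 gives 745 = 5P, so P = 149 and q = 134.
The shock moves the curves to qd = 283 - 2P and qs = 4P - 462.
Setting them equal: 283 - 2P = 4P - 462 → 745 = 6P, so P = 745/6 ≈ 124.1667 and q = 104/3 ≈ 34.6667.
%Δq = (34.6667 − 134) / 134 × 100 = -74.13%.

-74.13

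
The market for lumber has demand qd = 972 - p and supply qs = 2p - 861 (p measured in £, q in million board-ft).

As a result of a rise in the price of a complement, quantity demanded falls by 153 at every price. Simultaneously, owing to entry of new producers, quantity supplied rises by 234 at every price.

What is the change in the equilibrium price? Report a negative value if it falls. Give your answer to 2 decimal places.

Original equilibrium: 972 - p = 2p - 861 gives 1833 = 3p, so p = 611 and q = 361.
The shock moves the curves to qd = 819 - p and qs = 2p - 627.
New equilibrium: 819 - p = 2p - 627 ⇒ 1446 = 3p ⇒ p = 482, q = 337.
Δp = 482 − 611 = -129.00.

-129.00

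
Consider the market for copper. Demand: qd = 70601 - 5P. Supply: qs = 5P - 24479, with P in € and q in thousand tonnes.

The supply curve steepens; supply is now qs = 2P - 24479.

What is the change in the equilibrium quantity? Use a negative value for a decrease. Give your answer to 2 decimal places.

Original equilibrium: 70601 - 5P = 5P - 24479 gives 95080 = 10P, so P = 9508 and q = 23061.
The new curves are qd = 70601 - 5P (demand) and qs = 2P - 24479 (supply).
Equate the new curves: 70601 - 5P = 2P - 24479, giving 95080 = 7P, P = 95080/7 ≈ 13582.8571, q = 18807/7 ≈ 2686.7143.
Δq = 2686.7143 − 23061 = -20374.29.

-20374.29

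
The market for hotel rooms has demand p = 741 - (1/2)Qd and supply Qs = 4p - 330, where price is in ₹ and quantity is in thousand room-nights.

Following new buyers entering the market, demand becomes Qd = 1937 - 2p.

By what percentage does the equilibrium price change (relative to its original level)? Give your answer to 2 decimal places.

Before the shock: 1482 - 2p = 4p - 330 ⇒ 1812 = 6p ⇒ p = 302, Q = 878.
The shock moves the curves to Qd = 1937 - 2p and Qs = 4p - 330.
Setting them equal: 1937 - 2p = 4p - 330 → 2267 = 6p, so p = 2267/6 ≈ 377.8333 and Q = 3544/3 ≈ 1181.3333.
%Δp = (377.8333 − 302) / 302 × 100 = +25.11%.

+25.11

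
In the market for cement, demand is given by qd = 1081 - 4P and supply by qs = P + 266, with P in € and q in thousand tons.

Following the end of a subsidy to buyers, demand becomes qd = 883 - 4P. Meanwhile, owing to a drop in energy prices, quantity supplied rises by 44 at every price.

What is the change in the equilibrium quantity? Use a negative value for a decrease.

-4.4

Solve the original market: 1081 - 4P = P + 266, hence P = 163 and q = 429.
After the shift, demand is qd = 883 - 4P and supply is qs = P + 310.
Clearing the new market: 883 - 4P = P + 310, so P = 114.6 and q = 424.6.
Δq = 424.6 − 429 = -4.4.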